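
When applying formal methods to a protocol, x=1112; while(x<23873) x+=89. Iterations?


Step 1: x goes from 1112 toward 23873 by 89; the body runs while x<23873, so iterations = ceil((bound-start)/step)
Step 2: Distance=22761
Step 3: ceil(22761/89)=256

256


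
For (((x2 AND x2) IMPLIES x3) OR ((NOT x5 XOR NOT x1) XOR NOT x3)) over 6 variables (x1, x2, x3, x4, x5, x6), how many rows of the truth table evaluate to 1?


Formula: (((x2 AND x2) IMPLIES x3) OR ((NOT x5 XOR NOT x1) XOR NOT x3)) over 6 vars (64 rows)
Evaluate each row (x1, x2, x3, x4, x5, x6 as bits, MSB first):
  row 0 [000000]: (((0 AND 0) IMPLIES 0) OR ((NOT 0 XOR NOT 0) XOR NOT 0)) -> 1
  row 1 [000001]: (((0 AND 0) IMPLIES 0) OR ((NOT 0 XOR NOT 0) XOR NOT 0)) -> 1
  row 2 [000010]: (((0 AND 0) IMPLIES 0) OR ((NOT 1 XOR NOT 0) XOR NOT 0)) -> 1
  row 3 [000011]: (((0 AND 0) IMPLIES 0) OR ((NOT 1 XOR NOT 0) XOR NOT 0)) -> 1
  row 4 [000100]: (((0 AND 0) IMPLIES 0) OR ((NOT 0 XOR NOT 0) XOR NOT 0)) -> 1
  (every remaining row is evaluated the same way; all 64 results are listed next)
Full result column, 8 rows per line (x1,x2,x3 fixed per line; x4,x5,x6 runs 000..111 left to right):
  rows 0-7 [x1,x2,x3=000]: 11111111  (ones: 8)
  rows 8-15 [x1,x2,x3=001]: 11111111  (ones: 8)
  rows 16-23 [x1,x2,x3=010]: 11001100  (ones: 4)
  rows 24-31 [x1,x2,x3=011]: 11111111  (ones: 8)
  rows 32-39 [x1,x2,x3=100]: 11111111  (ones: 8)
  rows 40-47 [x1,x2,x3=101]: 11111111  (ones: 8)
  rows 48-55 [x1,x2,x3=110]: 00110011  (ones: 4)
  rows 56-63 [x1,x2,x3=111]: 11111111  (ones: 8)
Count of 1-rows = 8+8+4+8+8+8+4+8 = 56

56


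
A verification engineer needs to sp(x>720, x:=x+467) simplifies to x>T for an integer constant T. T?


Formula: sp(P, x:=E) = exists old_x. (x = E[old_x/x]) AND P[old_x/x] (old_x is the value of x before the assignment; eliminate old_x by solving x = E[old_x/x] for old_x)
Step 1: Precondition P: x>720, i.e. old_x > 720
Step 2: Assignment gives x = old_x + 467, so old_x = x - 467
Step 3: Substitute into P: x - 467 > 720
Step 4: Simplify: x > 720+467 = 1187

1187


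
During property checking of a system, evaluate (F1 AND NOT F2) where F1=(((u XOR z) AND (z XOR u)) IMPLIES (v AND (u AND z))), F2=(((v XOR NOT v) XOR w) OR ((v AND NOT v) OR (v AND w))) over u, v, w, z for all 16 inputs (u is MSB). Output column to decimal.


F1 = (((u XOR z) AND (z XOR u)) IMPLIES (v AND (u AND z)))
F2 = (((v XOR NOT v) XOR w) OR ((v AND NOT v) OR (v AND w)))
Counterexample to F1=>F2 is where F1=1 and F2=0.
Evaluate each row (bits = u,v,w,z, MSB first):
  row 0 [0000]: F1=1 F2=1 -> F1&~F2 -> 0
  row 1 [0001]: F1=0 F2=1 -> F1&~F2 -> 0
  row 2 [0010]: F1=1 F2=0 -> F1&~F2 -> 1
  row 3 [0011]: F1=0 F2=0 -> F1&~F2 -> 0
  row 4 [0100]: F1=1 F2=1 -> F1&~F2 -> 0
  row 5 [0101]: F1=0 F2=1 -> F1&~F2 -> 0
  row 6 [0110]: F1=1 F2=1 -> F1&~F2 -> 0
  row 7 [0111]: F1=0 F2=1 -> F1&~F2 -> 0
  row 8 [1000]: F1=0 F2=1 -> F1&~F2 -> 0
  row 9 [1001]: F1=1 F2=1 -> F1&~F2 -> 0
  row 10 [1010]: F1=0 F2=0 -> F1&~F2 -> 0
  row 11 [1011]: F1=1 F2=0 -> F1&~F2 -> 1
  row 12 [1100]: F1=0 F2=1 -> F1&~F2 -> 0
  row 13 [1101]: F1=1 F2=1 -> F1&~F2 -> 0
  row 14 [1110]: F1=0 F2=1 -> F1&~F2 -> 0
  row 15 [1111]: F1=1 F2=1 -> F1&~F2 -> 0
Full result column, 4 rows per line (u,v fixed per line; w,z runs 00..11 left to right):
  rows 0-3 [u,v=00]: 0010  = hex 2
  rows 4-7 [u,v=01]: 0000  = hex 0
  rows 8-11 [u,v=10]: 0001  = hex 1
  rows 12-15 [u,v=11]: 0000  = hex 0
Counterexample vector (row 0 .. row 15) = 0010000000010000
Output column grouped in 4s = 0010 0000 0001 0000 = 0x2010
Convert to decimal digit by digit (value = value*16 + digit):
  2 -> 2
  2*16 + 0 = 32
  32*16 + 1 = 513
  513*16 + 0 = 8208
Decimal = 8208

8208


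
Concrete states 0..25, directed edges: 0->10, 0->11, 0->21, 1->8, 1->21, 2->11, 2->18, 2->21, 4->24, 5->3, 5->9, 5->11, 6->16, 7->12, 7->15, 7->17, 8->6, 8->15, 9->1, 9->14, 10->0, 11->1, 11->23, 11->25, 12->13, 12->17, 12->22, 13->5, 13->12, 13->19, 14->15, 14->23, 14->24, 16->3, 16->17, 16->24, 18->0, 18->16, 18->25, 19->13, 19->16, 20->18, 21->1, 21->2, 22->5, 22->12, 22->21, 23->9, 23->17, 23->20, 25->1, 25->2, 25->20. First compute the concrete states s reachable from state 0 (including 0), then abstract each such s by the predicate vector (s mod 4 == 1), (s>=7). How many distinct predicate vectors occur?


BFS from 0:
Concrete reachable: {0, 1, 2, 3, 6, 8, 9, 10, 11, 14, 15, 16, 17, 18, 20, 21, 23, 24, 25}
Abstract via predicates (s mod 4 == 1), (s>=7):
  (0,0) <- {0, 2, 3, 6}
  (0,1) <- {8, 10, 11, 14, 15, 16, 18, 20, 23, 24}
  (1,0) <- {1}
  (1,1) <- {9, 17, 21, 25}
Distinct abstract states = 4

4


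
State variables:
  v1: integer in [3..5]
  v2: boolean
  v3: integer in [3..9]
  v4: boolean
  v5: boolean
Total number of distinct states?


State space = product of domain sizes of all variables.
Domain sizes:
  v1 (integer in [3..5]): 3
  v2 (boolean): 2
  v3 (integer in [3..9]): 7
  v4 (boolean): 2
  v5 (boolean): 2
Product = 3 * 2 * 7 * 2 * 2 = 168

168


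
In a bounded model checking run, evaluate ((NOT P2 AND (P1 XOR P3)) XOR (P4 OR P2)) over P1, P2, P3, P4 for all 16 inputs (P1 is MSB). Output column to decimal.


Formula: ((NOT P2 AND (P1 XOR P3)) XOR (P4 OR P2)) over P1, P2, P3, P4 (16 rows)
Evaluate each row (bits = P1,P2,P3,P4, MSB first):
  row 0 [0000]: ((NOT 0 AND (0 XOR 0)) XOR (0 OR 0)) -> 0
  row 1 [0001]: ((NOT 0 AND (0 XOR 0)) XOR (1 OR 0)) -> 1
  row 2 [0010]: ((NOT 0 AND (0 XOR 1)) XOR (0 OR 0)) -> 1
  row 3 [0011]: ((NOT 0 AND (0 XOR 1)) XOR (1 OR 0)) -> 0
  row 4 [0100]: ((NOT 1 AND (0 XOR 0)) XOR (0 OR 1)) -> 1
  row 5 [0101]: ((NOT 1 AND (0 XOR 0)) XOR (1 OR 1)) -> 1
  row 6 [0110]: ((NOT 1 AND (0 XOR 1)) XOR (0 OR 1)) -> 1
  row 7 [0111]: ((NOT 1 AND (0 XOR 1)) XOR (1 OR 1)) -> 1
  row 8 [1000]: ((NOT 0 AND (1 XOR 0)) XOR (0 OR 0)) -> 1
  row 9 [1001]: ((NOT 0 AND (1 XOR 0)) XOR (1 OR 0)) -> 0
  row 10 [1010]: ((NOT 0 AND (1 XOR 1)) XOR (0 OR 0)) -> 0
  row 11 [1011]: ((NOT 0 AND (1 XOR 1)) XOR (1 OR 0)) -> 1
  row 12 [1100]: ((NOT 1 AND (1 XOR 0)) XOR (0 OR 1)) -> 1
  row 13 [1101]: ((NOT 1 AND (1 XOR 0)) XOR (1 OR 1)) -> 1
  row 14 [1110]: ((NOT 1 AND (1 XOR 1)) XOR (0 OR 1)) -> 1
  row 15 [1111]: ((NOT 1 AND (1 XOR 1)) XOR (1 OR 1)) -> 1
Full result column, 4 rows per line (P1,P2 fixed per line; P3,P4 runs 00..11 left to right):
  rows 0-3 [P1,P2=00]: 0110  = hex 6
  rows 4-7 [P1,P2=01]: 1111  = hex F
  rows 8-11 [P1,P2=10]: 1001  = hex 9
  rows 12-15 [P1,P2=11]: 1111  = hex F
Output column (row 0 .. row 15) = 0110111110011111
Output column grouped in 4s = 0110 1111 1001 1111 = 0x6F9F
Convert to decimal digit by digit (value = value*16 + digit):
  6 -> 6
  6*16 + 15 (F) = 111
  111*16 + 9 = 1785
  1785*16 + 15 (F) = 28575
Decimal = 28575

28575


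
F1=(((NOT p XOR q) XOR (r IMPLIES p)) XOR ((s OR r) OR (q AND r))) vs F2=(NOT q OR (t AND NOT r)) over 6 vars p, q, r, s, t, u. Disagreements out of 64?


F1 = (((NOT p XOR q) XOR (r IMPLIES p)) XOR ((s OR r) OR (q AND r)))
F2 = (NOT q OR (t AND NOT r))
Evaluate both on each of 64 rows (bits = p,q,r,s,t,u):
  row 0 [000000]: F1=0 F2=1 (differ) -> 1
  row 1 [000001]: F1=0 F2=1 (differ) -> 1
  row 2 [000010]: F1=0 F2=1 (differ) -> 1
  row 3 [000011]: F1=0 F2=1 (differ) -> 1
  row 4 [000100]: F1=1 F2=1 -> 0
  (every remaining row is evaluated the same way; all 64 results are listed next)
Full result column, 8 rows per line (p,q,r fixed per line; s,t,u runs 000..111 left to right):
  rows 0-7 [p,q,r=000]: 11110000  (ones: 4)
  rows 8-15 [p,q,r=001]: 11111111  (ones: 8)
  rows 16-23 [p,q,r=010]: 11000011  (ones: 4)
  rows 24-31 [p,q,r=011]: 11111111  (ones: 8)
  rows 32-39 [p,q,r=100]: 00001111  (ones: 4)
  rows 40-47 [p,q,r=101]: 11111111  (ones: 8)
  rows 48-55 [p,q,r=110]: 00111100  (ones: 4)
  rows 56-63 [p,q,r=111]: 11111111  (ones: 8)
Disagreements = 4+8+4+8+4+8+4+8 = 48

48


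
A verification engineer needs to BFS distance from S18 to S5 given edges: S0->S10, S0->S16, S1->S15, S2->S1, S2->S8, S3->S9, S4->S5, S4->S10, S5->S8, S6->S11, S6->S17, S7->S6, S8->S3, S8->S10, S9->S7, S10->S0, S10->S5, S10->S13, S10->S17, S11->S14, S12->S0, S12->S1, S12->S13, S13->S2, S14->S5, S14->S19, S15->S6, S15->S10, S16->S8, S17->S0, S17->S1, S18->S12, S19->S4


BFS layer-by-layer from S18:
  dist 0: {S18}
  dist 1: {S12}
  dist 2: {S0, S1, S13}
  dist 3: {S2, S10, S15, S16}
  dist 4: {S5, S6, S8, S17}
  -> S5 reached at distance 4
Shortest path length = 4

4


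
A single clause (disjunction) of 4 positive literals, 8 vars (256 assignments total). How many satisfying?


Step 1: Total=2^8=256
Step 2: Unsat when all 4 false: 2^4=16
Step 3: Sat=256-16=240

240


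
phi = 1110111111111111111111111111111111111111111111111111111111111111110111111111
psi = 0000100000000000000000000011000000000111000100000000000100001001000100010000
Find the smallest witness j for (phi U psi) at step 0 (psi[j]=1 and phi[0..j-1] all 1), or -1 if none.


(phi U psi) at 0: need smallest j with psi[j]=1 and phi[i]=1 for all i in [0,j).
Scan from step 0:
  step 0: phi=1, psi=0 -> continue
  step 1: phi=1, psi=0 -> continue
  step 2: phi=1, psi=0 -> continue
  step 3: phi=0 -> phi-prefix broken from here
  step 4: psi=1 but phi already failed -> not a witness
  step 26: psi=1 but phi already failed -> not a witness
  step 27: psi=1 but phi already failed -> not a witness
  step 37: psi=1 but phi already failed -> not a witness
  step 38: psi=1 but phi already failed -> not a witness
  step 39: psi=1 but phi already failed -> not a witness
  step 43: psi=1 but phi already failed -> not a witness
  step 55: psi=1 but phi already failed -> not a witness
  step 60: psi=1 but phi already failed -> not a witness
  step 63: psi=1 but phi already failed -> not a witness
  step 67: psi=1 but phi already failed -> not a witness
  step 71: psi=1 but phi already failed -> not a witness
  end of trace: no witness -> -1
Witness step = -1

-1


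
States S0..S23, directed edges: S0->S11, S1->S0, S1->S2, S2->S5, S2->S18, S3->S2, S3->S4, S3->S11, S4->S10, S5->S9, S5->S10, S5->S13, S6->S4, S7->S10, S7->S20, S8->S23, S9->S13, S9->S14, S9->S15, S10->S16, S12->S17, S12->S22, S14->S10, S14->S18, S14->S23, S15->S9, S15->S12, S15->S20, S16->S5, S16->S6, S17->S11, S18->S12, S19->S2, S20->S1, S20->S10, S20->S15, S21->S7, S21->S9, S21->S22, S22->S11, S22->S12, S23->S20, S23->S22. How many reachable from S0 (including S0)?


BFS from S0:
  layer 0: {S0}
  layer 1: {S11}
Reachable set: {S0, S11}
Count = 2

2


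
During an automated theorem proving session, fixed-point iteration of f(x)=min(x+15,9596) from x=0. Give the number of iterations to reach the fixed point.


Step 1: x=0, cap=9596, increment=15
Step 2: x grows by 15 each step until capped at 9596; fixed point is x=9596
Step 3: iterations = ceil(9596/15) = 640

640


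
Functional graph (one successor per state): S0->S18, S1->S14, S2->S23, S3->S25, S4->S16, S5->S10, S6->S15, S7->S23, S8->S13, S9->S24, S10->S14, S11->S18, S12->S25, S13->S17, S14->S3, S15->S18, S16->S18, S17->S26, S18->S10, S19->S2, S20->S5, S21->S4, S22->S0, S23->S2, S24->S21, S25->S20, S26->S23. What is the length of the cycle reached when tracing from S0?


Trace from S0 until a state repeats:
  S0 -> S18 -> S10 -> S14 -> S3 -> S25 -> S20 -> S5 -> S10
S10 first seen at step 2, revisited at step 8.
Cycle length = 8 - 2 = 6

6


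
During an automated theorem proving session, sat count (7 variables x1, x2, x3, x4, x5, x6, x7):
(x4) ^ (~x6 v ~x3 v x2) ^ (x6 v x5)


CNF with 3 clauses over 7 vars (128 assignments).
An assignment satisfies CNF iff every clause has >=1 true literal.
Check each row (bits = x1,x2,x3,x4,x5,x6,x7; clause T/F shown):
  row 0 [0000000]: clauses=FTF -> 0
  row 1 [0000001]: clauses=FTF -> 0
  row 2 [0000010]: clauses=FTT -> 0
  row 3 [0000011]: clauses=FTT -> 0
  row 4 [0000100]: clauses=FTT -> 0
  (every remaining row is evaluated the same way; all 128 results are listed next)
Full result column, 8 rows per line (x1,x2,x3,x4 fixed per line; x5,x6,x7 runs 000..111 left to right):
  rows 0-7 [x1,x2,x3,x4=0000]: 00000000  (ones: 0)
  rows 8-15 [x1,x2,x3,x4=0001]: 00111111  (ones: 6)
  rows 16-23 [x1,x2,x3,x4=0010]: 00000000  (ones: 0)
  rows 24-31 [x1,x2,x3,x4=0011]: 00001100  (ones: 2)
  rows 32-39 [x1,x2,x3,x4=0100]: 00000000  (ones: 0)
  rows 40-47 [x1,x2,x3,x4=0101]: 00111111  (ones: 6)
  rows 48-55 [x1,x2,x3,x4=0110]: 00000000  (ones: 0)
  rows 56-63 [x1,x2,x3,x4=0111]: 00111111  (ones: 6)
  rows 64-71 [x1,x2,x3,x4=1000]: 00000000  (ones: 0)
  rows 72-79 [x1,x2,x3,x4=1001]: 00111111  (ones: 6)
  rows 80-87 [x1,x2,x3,x4=1010]: 00000000  (ones: 0)
  rows 88-95 [x1,x2,x3,x4=1011]: 00001100  (ones: 2)
  rows 96-103 [x1,x2,x3,x4=1100]: 00000000  (ones: 0)
  rows 104-111 [x1,x2,x3,x4=1101]: 00111111  (ones: 6)
  rows 112-119 [x1,x2,x3,x4=1110]: 00000000  (ones: 0)
  rows 120-127 [x1,x2,x3,x4=1111]: 00111111  (ones: 6)
Satisfying assignments = 0+6+0+2+0+6+0+6+0+6+0+2+0+6+0+6 = 40

40


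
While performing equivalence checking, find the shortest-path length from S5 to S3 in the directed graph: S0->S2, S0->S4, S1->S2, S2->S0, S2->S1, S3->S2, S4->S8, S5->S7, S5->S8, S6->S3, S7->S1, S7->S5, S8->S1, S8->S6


BFS layer-by-layer from S5:
  dist 0: {S5}
  dist 1: {S7, S8}
  dist 2: {S1, S6}
  dist 3: {S2, S3}
  -> S3 reached at distance 3
Shortest path length = 3

3


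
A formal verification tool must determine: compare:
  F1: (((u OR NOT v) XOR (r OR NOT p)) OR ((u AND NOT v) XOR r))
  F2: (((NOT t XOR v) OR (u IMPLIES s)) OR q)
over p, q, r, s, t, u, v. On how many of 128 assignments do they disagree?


F1 = (((u OR NOT v) XOR (r OR NOT p)) OR ((u AND NOT v) XOR r))
F2 = (((NOT t XOR v) OR (u IMPLIES s)) OR q)
Evaluate both on each of 128 rows (bits = p,q,r,s,t,u,v):
  row 0 [0000000]: F1=0 F2=1 (differ) -> 1
  row 1 [0000001]: F1=1 F2=1 -> 0
  row 2 [0000010]: F1=1 F2=1 -> 0
  row 3 [0000011]: F1=0 F2=0 -> 0
  row 4 [0000100]: F1=0 F2=1 (differ) -> 1
  (every remaining row is evaluated the same way; all 128 results are listed next)
Full result column, 8 rows per line (p,q,r,s fixed per line; t,u,v runs 000..111 left to right):
  rows 0-7 [p,q,r,s=0000]: 10001011  (ones: 4)
  rows 8-15 [p,q,r,s=0001]: 10011001  (ones: 4)
  rows 16-23 [p,q,r,s=0010]: 00110000  (ones: 2)
  rows 24-31 [p,q,r,s=0011]: 00100010  (ones: 2)
  rows 32-39 [p,q,r,s=0100]: 10011001  (ones: 4)
  rows 40-47 [p,q,r,s=0101]: 10011001  (ones: 4)
  rows 48-55 [p,q,r,s=0110]: 00100010  (ones: 2)
  rows 56-63 [p,q,r,s=0111]: 00100010  (ones: 2)
  rows 64-71 [p,q,r,s=1000]: 01010110  (ones: 4)
  rows 72-79 [p,q,r,s=1001]: 01000100  (ones: 2)
  rows 80-87 [p,q,r,s=1010]: 00110000  (ones: 2)
  rows 88-95 [p,q,r,s=1011]: 00100010  (ones: 2)
  rows 96-103 [p,q,r,s=1100]: 01000100  (ones: 2)
  rows 104-111 [p,q,r,s=1101]: 01000100  (ones: 2)
  rows 112-119 [p,q,r,s=1110]: 00100010  (ones: 2)
  rows 120-127 [p,q,r,s=1111]: 00100010  (ones: 2)
Disagreements = 4+4+2+2+4+4+2+2+4+2+2+2+2+2+2+2 = 42

42


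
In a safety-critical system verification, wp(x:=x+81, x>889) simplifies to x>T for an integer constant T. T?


Formula: wp(x:=E, P) = P[E/x] (substitute E for x in postcondition)
Step 1: Postcondition: x>889
Step 2: Substitute x+81 for x: x+81>889
Step 3: Solve for x: x > 889-81 = 808

808


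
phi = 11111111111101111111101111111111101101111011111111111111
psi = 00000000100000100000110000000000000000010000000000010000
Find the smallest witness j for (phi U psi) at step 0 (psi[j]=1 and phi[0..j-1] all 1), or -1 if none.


(phi U psi) at 0: need smallest j with psi[j]=1 and phi[i]=1 for all i in [0,j).
Scan from step 0:
  step 0: phi=1, psi=0 -> continue
  step 1: phi=1, psi=0 -> continue
  step 2: phi=1, psi=0 -> continue
  step 3: phi=1, psi=0 -> continue
  step 8: psi=1 and phi held for [0,8) -> witness found
Witness step = 8

8


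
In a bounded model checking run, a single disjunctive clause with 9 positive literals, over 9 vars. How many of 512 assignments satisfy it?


Step 1: Total=2^9=512
Step 2: Unsat when all 9 false: 2^0=1
Step 3: Sat=512-1=511

511


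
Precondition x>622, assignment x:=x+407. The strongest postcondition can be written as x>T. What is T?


Formula: sp(P, x:=E) = exists old_x. (x = E[old_x/x]) AND P[old_x/x] (old_x is the value of x before the assignment; eliminate old_x by solving x = E[old_x/x] for old_x)
Step 1: Precondition P: x>622, i.e. old_x > 622
Step 2: Assignment gives x = old_x + 407, so old_x = x - 407
Step 3: Substitute into P: x - 407 > 622
Step 4: Simplify: x > 622+407 = 1029

1029


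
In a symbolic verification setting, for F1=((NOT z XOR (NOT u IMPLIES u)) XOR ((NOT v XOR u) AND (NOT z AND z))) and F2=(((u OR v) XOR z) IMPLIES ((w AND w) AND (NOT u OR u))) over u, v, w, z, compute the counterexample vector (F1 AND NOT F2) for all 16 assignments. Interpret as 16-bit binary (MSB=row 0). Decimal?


F1 = ((NOT z XOR (NOT u IMPLIES u)) XOR ((NOT v XOR u) AND (NOT z AND z)))
F2 = (((u OR v) XOR z) IMPLIES ((w AND w) AND (NOT u OR u)))
Counterexample to F1=>F2 is where F1=1 and F2=0.
Evaluate each row (bits = u,v,w,z, MSB first):
  row 0 [0000]: F1=1 F2=1 -> F1&~F2 -> 0
  row 1 [0001]: F1=0 F2=0 -> F1&~F2 -> 0
  row 2 [0010]: F1=1 F2=1 -> F1&~F2 -> 0
  row 3 [0011]: F1=0 F2=1 -> F1&~F2 -> 0
  row 4 [0100]: F1=1 F2=0 -> F1&~F2 -> 1
  row 5 [0101]: F1=0 F2=1 -> F1&~F2 -> 0
  row 6 [0110]: F1=1 F2=1 -> F1&~F2 -> 0
  row 7 [0111]: F1=0 F2=1 -> F1&~F2 -> 0
  row 8 [1000]: F1=0 F2=0 -> F1&~F2 -> 0
  row 9 [1001]: F1=1 F2=1 -> F1&~F2 -> 0
  row 10 [1010]: F1=0 F2=1 -> F1&~F2 -> 0
  row 11 [1011]: F1=1 F2=1 -> F1&~F2 -> 0
  row 12 [1100]: F1=0 F2=0 -> F1&~F2 -> 0
  row 13 [1101]: F1=1 F2=1 -> F1&~F2 -> 0
  row 14 [1110]: F1=0 F2=1 -> F1&~F2 -> 0
  row 15 [1111]: F1=1 F2=1 -> F1&~F2 -> 0
Full result column, 4 rows per line (u,v fixed per line; w,z runs 00..11 left to right):
  rows 0-3 [u,v=00]: 0000  = hex 0
  rows 4-7 [u,v=01]: 1000  = hex 8
  rows 8-11 [u,v=10]: 0000  = hex 0
  rows 12-15 [u,v=11]: 0000  = hex 0
Counterexample vector (row 0 .. row 15) = 0000100000000000
Output column grouped in 4s = 0000 1000 0000 0000 = 0x0800
Convert to decimal digit by digit (value = value*16 + digit):
  0 -> 0
  0*16 + 8 = 8
  8*16 + 0 = 128
  128*16 + 0 = 2048
Decimal = 2048

2048


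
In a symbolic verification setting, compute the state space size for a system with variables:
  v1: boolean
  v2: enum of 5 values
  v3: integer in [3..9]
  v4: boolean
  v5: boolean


State space = product of domain sizes of all variables.
Domain sizes:
  v1 (boolean): 2
  v2 (enum of 5 values): 5
  v3 (integer in [3..9]): 7
  v4 (boolean): 2
  v5 (boolean): 2
Product = 2 * 5 * 7 * 2 * 2 = 280

280


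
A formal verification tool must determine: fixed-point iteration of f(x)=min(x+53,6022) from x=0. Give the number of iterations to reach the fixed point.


Step 1: x=0, cap=6022, increment=53
Step 2: x grows by 53 each step until capped at 6022; fixed point is x=6022
Step 3: iterations = ceil(6022/53) = 114

114


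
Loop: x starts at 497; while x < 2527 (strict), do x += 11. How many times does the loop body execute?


Step 1: x goes from 497 toward 2527 by 11; the body runs while x<2527, so iterations = ceil((bound-start)/step)
Step 2: Distance=2030
Step 3: ceil(2030/11)=185

185


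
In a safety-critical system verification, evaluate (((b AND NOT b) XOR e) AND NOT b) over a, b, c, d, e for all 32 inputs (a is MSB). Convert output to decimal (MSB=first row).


Formula: (((b AND NOT b) XOR e) AND NOT b) over a, b, c, d, e (32 rows)
Evaluate each row (bits = a,b,c,d,e, MSB first):
  row 0 [00000]: (((0 AND NOT 0) XOR 0) AND NOT 0) -> 0
  row 1 [00001]: (((0 AND NOT 0) XOR 1) AND NOT 0) -> 1
  row 2 [00010]: (((0 AND NOT 0) XOR 0) AND NOT 0) -> 0
  row 3 [00011]: (((0 AND NOT 0) XOR 1) AND NOT 0) -> 1
  row 4 [00100]: (((0 AND NOT 0) XOR 0) AND NOT 0) -> 0
  row 5 [00101]: (((0 AND NOT 0) XOR 1) AND NOT 0) -> 1
  row 6 [00110]: (((0 AND NOT 0) XOR 0) AND NOT 0) -> 0
  row 7 [00111]: (((0 AND NOT 0) XOR 1) AND NOT 0) -> 1
  row 8 [01000]: (((1 AND NOT 1) XOR 0) AND NOT 1) -> 0
  row 9 [01001]: (((1 AND NOT 1) XOR 1) AND NOT 1) -> 0
  row 10 [01010]: (((1 AND NOT 1) XOR 0) AND NOT 1) -> 0
  row 11 [01011]: (((1 AND NOT 1) XOR 1) AND NOT 1) -> 0
  row 12 [01100]: (((1 AND NOT 1) XOR 0) AND NOT 1) -> 0
  row 13 [01101]: (((1 AND NOT 1) XOR 1) AND NOT 1) -> 0
  row 14 [01110]: (((1 AND NOT 1) XOR 0) AND NOT 1) -> 0
  row 15 [01111]: (((1 AND NOT 1) XOR 1) AND NOT 1) -> 0
  row 16 [10000]: (((0 AND NOT 0) XOR 0) AND NOT 0) -> 0
  row 17 [10001]: (((0 AND NOT 0) XOR 1) AND NOT 0) -> 1
  row 18 [10010]: (((0 AND NOT 0) XOR 0) AND NOT 0) -> 0
  row 19 [10011]: (((0 AND NOT 0) XOR 1) AND NOT 0) -> 1
  row 20 [10100]: (((0 AND NOT 0) XOR 0) AND NOT 0) -> 0
  row 21 [10101]: (((0 AND NOT 0) XOR 1) AND NOT 0) -> 1
  row 22 [10110]: (((0 AND NOT 0) XOR 0) AND NOT 0) -> 0
  row 23 [10111]: (((0 AND NOT 0) XOR 1) AND NOT 0) -> 1
  row 24 [11000]: (((1 AND NOT 1) XOR 0) AND NOT 1) -> 0
  row 25 [11001]: (((1 AND NOT 1) XOR 1) AND NOT 1) -> 0
  row 26 [11010]: (((1 AND NOT 1) XOR 0) AND NOT 1) -> 0
  row 27 [11011]: (((1 AND NOT 1) XOR 1) AND NOT 1) -> 0
  row 28 [11100]: (((1 AND NOT 1) XOR 0) AND NOT 1) -> 0
  row 29 [11101]: (((1 AND NOT 1) XOR 1) AND NOT 1) -> 0
  row 30 [11110]: (((1 AND NOT 1) XOR 0) AND NOT 1) -> 0
  row 31 [11111]: (((1 AND NOT 1) XOR 1) AND NOT 1) -> 0
Full result column, 4 rows per line (a,b,c fixed per line; d,e runs 00..11 left to right):
  rows 0-3 [a,b,c=000]: 0101  = hex 5
  rows 4-7 [a,b,c=001]: 0101  = hex 5
  rows 8-11 [a,b,c=010]: 0000  = hex 0
  rows 12-15 [a,b,c=011]: 0000  = hex 0
  rows 16-19 [a,b,c=100]: 0101  = hex 5
  rows 20-23 [a,b,c=101]: 0101  = hex 5
  rows 24-27 [a,b,c=110]: 0000  = hex 0
  rows 28-31 [a,b,c=111]: 0000  = hex 0
Output column (row 0 .. row 31) = 01010101000000000101010100000000
Output column grouped in 4s = 0101 0101 0000 0000 0101 0101 0000 0000 = 0x55005500
Convert to decimal digit by digit (value = value*16 + digit):
  5 -> 5
  5*16 + 5 = 85
  85*16 + 0 = 1360
  1360*16 + 0 = 21760
  21760*16 + 5 = 348165
  348165*16 + 5 = 5570645
  5570645*16 + 0 = 89130320
  89130320*16 + 0 = 1426085120
Decimal = 1426085120

1426085120


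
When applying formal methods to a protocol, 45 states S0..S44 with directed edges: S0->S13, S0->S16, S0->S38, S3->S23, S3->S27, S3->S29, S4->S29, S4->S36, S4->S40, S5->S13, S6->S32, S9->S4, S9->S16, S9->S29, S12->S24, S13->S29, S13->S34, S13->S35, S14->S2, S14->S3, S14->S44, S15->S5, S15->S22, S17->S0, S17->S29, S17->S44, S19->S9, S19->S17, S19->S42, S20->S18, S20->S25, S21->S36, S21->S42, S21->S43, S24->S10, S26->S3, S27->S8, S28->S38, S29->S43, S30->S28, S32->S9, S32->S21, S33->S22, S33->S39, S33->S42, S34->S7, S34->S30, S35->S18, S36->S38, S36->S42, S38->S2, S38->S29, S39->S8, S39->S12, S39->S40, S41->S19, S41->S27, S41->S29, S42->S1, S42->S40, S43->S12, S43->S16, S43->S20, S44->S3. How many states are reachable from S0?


BFS from S0:
  layer 0: {S0}
  layer 1: {S13, S16, S38}
  layer 2: {S2, S29, S34, S35}
  layer 3: {S7, S18, S30, S43}
  layer 4: {S12, S20, S28}
  layer 5: {S24, S25}
  layer 6: {S10}
Reachable set: {S0, S2, S7, S10, S12, S13, S16, S18, S20, S24, S25, S28, S29, S30, S34, S35, S38, S43}
Count = 18

18


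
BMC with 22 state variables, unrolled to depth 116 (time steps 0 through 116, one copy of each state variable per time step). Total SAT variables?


BMC unrolls to depth k, creating one copy of each state var for steps 0..k.
Step count = 116 + 1 = 117 (steps 0 through 116)
Vars per step = 22
Total = 22 * 117 = 2574

2574


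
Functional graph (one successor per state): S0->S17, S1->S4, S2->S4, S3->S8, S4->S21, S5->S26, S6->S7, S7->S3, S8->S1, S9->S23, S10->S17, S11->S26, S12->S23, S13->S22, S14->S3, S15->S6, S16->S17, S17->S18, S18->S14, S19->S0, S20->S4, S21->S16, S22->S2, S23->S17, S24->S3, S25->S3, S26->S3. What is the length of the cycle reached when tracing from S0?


Trace from S0 until a state repeats:
  S0 -> S17 -> S18 -> S14 -> S3 -> S8 -> S1 -> S4 -> S21 -> S16 -> S17
S17 first seen at step 1, revisited at step 10.
Cycle length = 10 - 1 = 9

9


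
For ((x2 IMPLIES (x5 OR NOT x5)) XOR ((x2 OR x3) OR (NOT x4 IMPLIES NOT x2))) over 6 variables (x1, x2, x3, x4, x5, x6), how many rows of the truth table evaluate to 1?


Formula: ((x2 IMPLIES (x5 OR NOT x5)) XOR ((x2 OR x3) OR (NOT x4 IMPLIES NOT x2))) over 6 vars (64 rows)
Evaluate each row (x1, x2, x3, x4, x5, x6 as bits, MSB first):
  row 0 [000000]: ((0 IMPLIES (0 OR NOT 0)) XOR ((0 OR 0) OR (NOT 0 IMPLIES NOT 0))) -> 0
  row 1 [000001]: ((0 IMPLIES (0 OR NOT 0)) XOR ((0 OR 0) OR (NOT 0 IMPLIES NOT 0))) -> 0
  row 2 [000010]: ((0 IMPLIES (1 OR NOT 1)) XOR ((0 OR 0) OR (NOT 0 IMPLIES NOT 0))) -> 0
  row 3 [000011]: ((0 IMPLIES (1 OR NOT 1)) XOR ((0 OR 0) OR (NOT 0 IMPLIES NOT 0))) -> 0
  row 4 [000100]: ((0 IMPLIES (0 OR NOT 0)) XOR ((0 OR 0) OR (NOT 1 IMPLIES NOT 0))) -> 0
  (every remaining row is evaluated the same way; all 64 results are listed next)
Full result column, 8 rows per line (x1,x2,x3 fixed per line; x4,x5,x6 runs 000..111 left to right):
  rows 0-7 [x1,x2,x3=000]: 00000000  (ones: 0)
  rows 8-15 [x1,x2,x3=001]: 00000000  (ones: 0)
  rows 16-23 [x1,x2,x3=010]: 00000000  (ones: 0)
  rows 24-31 [x1,x2,x3=011]: 00000000  (ones: 0)
  rows 32-39 [x1,x2,x3=100]: 00000000  (ones: 0)
  rows 40-47 [x1,x2,x3=101]: 00000000  (ones: 0)
  rows 48-55 [x1,x2,x3=110]: 00000000  (ones: 0)
  rows 56-63 [x1,x2,x3=111]: 00000000  (ones: 0)
Count of 1-rows = 0+0+0+0+0+0+0+0 = 0

0


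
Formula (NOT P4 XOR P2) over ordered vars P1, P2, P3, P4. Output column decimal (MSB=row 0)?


Formula: (NOT P4 XOR P2) over P1, P2, P3, P4 (16 rows)
Evaluate each row (bits = P1,P2,P3,P4, MSB first):
  row 0 [0000]: (NOT 0 XOR 0) -> 1
  row 1 [0001]: (NOT 1 XOR 0) -> 0
  row 2 [0010]: (NOT 0 XOR 0) -> 1
  row 3 [0011]: (NOT 1 XOR 0) -> 0
  row 4 [0100]: (NOT 0 XOR 1) -> 0
  row 5 [0101]: (NOT 1 XOR 1) -> 1
  row 6 [0110]: (NOT 0 XOR 1) -> 0
  row 7 [0111]: (NOT 1 XOR 1) -> 1
  row 8 [1000]: (NOT 0 XOR 0) -> 1
  row 9 [1001]: (NOT 1 XOR 0) -> 0
  row 10 [1010]: (NOT 0 XOR 0) -> 1
  row 11 [1011]: (NOT 1 XOR 0) -> 0
  row 12 [1100]: (NOT 0 XOR 1) -> 0
  row 13 [1101]: (NOT 1 XOR 1) -> 1
  row 14 [1110]: (NOT 0 XOR 1) -> 0
  row 15 [1111]: (NOT 1 XOR 1) -> 1
Full result column, 4 rows per line (P1,P2 fixed per line; P3,P4 runs 00..11 left to right):
  rows 0-3 [P1,P2=00]: 1010  = hex A
  rows 4-7 [P1,P2=01]: 0101  = hex 5
  rows 8-11 [P1,P2=10]: 1010  = hex A
  rows 12-15 [P1,P2=11]: 0101  = hex 5
Output column (row 0 .. row 15) = 1010010110100101
Output column grouped in 4s = 1010 0101 1010 0101 = 0xA5A5
Convert to decimal digit by digit (value = value*16 + digit):
  A -> 10
  10*16 + 5 = 165
  165*16 + 10 (A) = 2650
  2650*16 + 5 = 42405
Decimal = 42405

42405


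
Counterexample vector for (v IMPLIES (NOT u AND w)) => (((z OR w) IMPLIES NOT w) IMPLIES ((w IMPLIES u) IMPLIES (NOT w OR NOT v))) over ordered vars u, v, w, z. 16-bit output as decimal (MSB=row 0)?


F1 = (v IMPLIES (NOT u AND w))
F2 = (((z OR w) IMPLIES NOT w) IMPLIES ((w IMPLIES u) IMPLIES (NOT w OR NOT v)))
Counterexample to F1=>F2 is where F1=1 and F2=0.
Evaluate each row (bits = u,v,w,z, MSB first):
  row 0 [0000]: F1=1 F2=1 -> F1&~F2 -> 0
  row 1 [0001]: F1=1 F2=1 -> F1&~F2 -> 0
  row 2 [0010]: F1=1 F2=1 -> F1&~F2 -> 0
  row 3 [0011]: F1=1 F2=1 -> F1&~F2 -> 0
  row 4 [0100]: F1=0 F2=1 -> F1&~F2 -> 0
  row 5 [0101]: F1=0 F2=1 -> F1&~F2 -> 0
  row 6 [0110]: F1=1 F2=1 -> F1&~F2 -> 0
  row 7 [0111]: F1=1 F2=1 -> F1&~F2 -> 0
  row 8 [1000]: F1=1 F2=1 -> F1&~F2 -> 0
  row 9 [1001]: F1=1 F2=1 -> F1&~F2 -> 0
  row 10 [1010]: F1=1 F2=1 -> F1&~F2 -> 0
  row 11 [1011]: F1=1 F2=1 -> F1&~F2 -> 0
  row 12 [1100]: F1=0 F2=1 -> F1&~F2 -> 0
  row 13 [1101]: F1=0 F2=1 -> F1&~F2 -> 0
  row 14 [1110]: F1=0 F2=1 -> F1&~F2 -> 0
  row 15 [1111]: F1=0 F2=1 -> F1&~F2 -> 0
Full result column, 4 rows per line (u,v fixed per line; w,z runs 00..11 left to right):
  rows 0-3 [u,v=00]: 0000  = hex 0
  rows 4-7 [u,v=01]: 0000  = hex 0
  rows 8-11 [u,v=10]: 0000  = hex 0
  rows 12-15 [u,v=11]: 0000  = hex 0
Counterexample vector (row 0 .. row 15) = 0000000000000000
Output column grouped in 4s = 0000 0000 0000 0000 = 0x0000
Convert to decimal digit by digit (value = value*16 + digit):
  0 -> 0
  0*16 + 0 = 0
  0*16 + 0 = 0
  0*16 + 0 = 0
Decimal = 0

0


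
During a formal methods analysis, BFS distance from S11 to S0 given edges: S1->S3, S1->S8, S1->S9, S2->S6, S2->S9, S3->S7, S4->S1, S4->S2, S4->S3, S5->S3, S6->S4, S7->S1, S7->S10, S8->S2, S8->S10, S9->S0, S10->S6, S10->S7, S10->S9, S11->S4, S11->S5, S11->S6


BFS layer-by-layer from S11:
  dist 0: {S11}
  dist 1: {S4, S5, S6}
  dist 2: {S1, S2, S3}
  dist 3: {S7, S8, S9}
  dist 4: {S0, S10}
  -> S0 reached at distance 4
Shortest path length = 4

4


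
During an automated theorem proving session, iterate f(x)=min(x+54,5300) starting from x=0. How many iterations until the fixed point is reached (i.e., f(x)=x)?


Step 1: x=0, cap=5300, increment=54
Step 2: x grows by 54 each step until capped at 5300; fixed point is x=5300
Step 3: iterations = ceil(5300/54) = 99

99


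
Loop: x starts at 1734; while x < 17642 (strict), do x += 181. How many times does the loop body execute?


Step 1: x goes from 1734 toward 17642 by 181; the body runs while x<17642, so iterations = ceil((bound-start)/step)
Step 2: Distance=15908
Step 3: ceil(15908/181)=88

88


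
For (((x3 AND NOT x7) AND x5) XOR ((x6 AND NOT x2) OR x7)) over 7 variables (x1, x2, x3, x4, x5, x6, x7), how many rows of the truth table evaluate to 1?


Formula: (((x3 AND NOT x7) AND x5) XOR ((x6 AND NOT x2) OR x7)) over 7 vars (128 rows)
Evaluate each row (x1, x2, x3, x4, x5, x6, x7 as bits, MSB first):
  row 0 [0000000]: (((0 AND NOT 0) AND 0) XOR ((0 AND NOT 0) OR 0)) -> 0
  row 1 [0000001]: (((0 AND NOT 1) AND 0) XOR ((0 AND NOT 0) OR 1)) -> 1
  row 2 [0000010]: (((0 AND NOT 0) AND 0) XOR ((1 AND NOT 0) OR 0)) -> 1
  row 3 [0000011]: (((0 AND NOT 1) AND 0) XOR ((1 AND NOT 0) OR 1)) -> 1
  row 4 [0000100]: (((0 AND NOT 0) AND 1) XOR ((0 AND NOT 0) OR 0)) -> 0
  (every remaining row is evaluated the same way; all 128 results are listed next)
Full result column, 8 rows per line (x1,x2,x3,x4 fixed per line; x5,x6,x7 runs 000..111 left to right):
  rows 0-7 [x1,x2,x3,x4=0000]: 01110111  (ones: 6)
  rows 8-15 [x1,x2,x3,x4=0001]: 01110111  (ones: 6)
  rows 16-23 [x1,x2,x3,x4=0010]: 01111101  (ones: 6)
  rows 24-31 [x1,x2,x3,x4=0011]: 01111101  (ones: 6)
  rows 32-39 [x1,x2,x3,x4=0100]: 01010101  (ones: 4)
  rows 40-47 [x1,x2,x3,x4=0101]: 01010101  (ones: 4)
  rows 48-55 [x1,x2,x3,x4=0110]: 01011111  (ones: 6)
  rows 56-63 [x1,x2,x3,x4=0111]: 01011111  (ones: 6)
  rows 64-71 [x1,x2,x3,x4=1000]: 01110111  (ones: 6)
  rows 72-79 [x1,x2,x3,x4=1001]: 01110111  (ones: 6)
  rows 80-87 [x1,x2,x3,x4=1010]: 01111101  (ones: 6)
  rows 88-95 [x1,x2,x3,x4=1011]: 01111101  (ones: 6)
  rows 96-103 [x1,x2,x3,x4=1100]: 01010101  (ones: 4)
  rows 104-111 [x1,x2,x3,x4=1101]: 01010101  (ones: 4)
  rows 112-119 [x1,x2,x3,x4=1110]: 01011111  (ones: 6)
  rows 120-127 [x1,x2,x3,x4=1111]: 01011111  (ones: 6)
Count of 1-rows = 6+6+6+6+4+4+6+6+6+6+6+6+4+4+6+6 = 88

88


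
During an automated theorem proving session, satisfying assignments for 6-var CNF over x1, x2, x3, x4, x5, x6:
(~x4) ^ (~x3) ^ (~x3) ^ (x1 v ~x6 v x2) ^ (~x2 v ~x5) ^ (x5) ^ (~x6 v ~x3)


CNF with 7 clauses over 6 vars (64 assignments).
An assignment satisfies CNF iff every clause has >=1 true literal.
Check each row (bits = x1,x2,x3,x4,x5,x6; clause T/F shown):
  row 0 [000000]: clauses=TTTTTFT -> 0
  row 1 [000001]: clauses=TTTFTFT -> 0
  row 2 [000010]: clauses=TTTTTTT -> 1
  row 3 [000011]: clauses=TTTFTTT -> 0
  row 4 [000100]: clauses=FTTTTFT -> 0
  (every remaining row is evaluated the same way; all 64 results are listed next)
Full result column, 8 rows per line (x1,x2,x3 fixed per line; x4,x5,x6 runs 000..111 left to right):
  rows 0-7 [x1,x2,x3=000]: 00100000  (ones: 1)
  rows 8-15 [x1,x2,x3=001]: 00000000  (ones: 0)
  rows 16-23 [x1,x2,x3=010]: 00000000  (ones: 0)
  rows 24-31 [x1,x2,x3=011]: 00000000  (ones: 0)
  rows 32-39 [x1,x2,x3=100]: 00110000  (ones: 2)
  rows 40-47 [x1,x2,x3=101]: 00000000  (ones: 0)
  rows 48-55 [x1,x2,x3=110]: 00000000  (ones: 0)
  rows 56-63 [x1,x2,x3=111]: 00000000  (ones: 0)
Satisfying assignments = 1+0+0+0+2+0+0+0 = 3

3


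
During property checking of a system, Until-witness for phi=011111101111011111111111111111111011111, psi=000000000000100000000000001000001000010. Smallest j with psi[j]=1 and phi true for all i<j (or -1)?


(phi U psi) at 0: need smallest j with psi[j]=1 and phi[i]=1 for all i in [0,j).
Scan from step 0:
  step 0: phi=0 -> phi-prefix broken from here
  step 12: psi=1 but phi already failed -> not a witness
  step 26: psi=1 but phi already failed -> not a witness
  step 32: psi=1 but phi already failed -> not a witness
  step 37: psi=1 but phi already failed -> not a witness
  end of trace: no witness -> -1
Witness step = -1

-1


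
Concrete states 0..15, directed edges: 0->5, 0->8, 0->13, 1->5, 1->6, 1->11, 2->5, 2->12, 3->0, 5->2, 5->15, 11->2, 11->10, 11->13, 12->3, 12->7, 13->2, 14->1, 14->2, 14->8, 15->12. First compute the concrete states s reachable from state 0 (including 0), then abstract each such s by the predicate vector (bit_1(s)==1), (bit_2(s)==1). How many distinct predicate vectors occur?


BFS from 0:
Concrete reachable: {0, 2, 3, 5, 7, 8, 12, 13, 15}
Abstract via predicates (bit_1(s)==1), (bit_2(s)==1):
  (0,0) <- {0, 8}
  (0,1) <- {5, 12, 13}
  (1,0) <- {2, 3}
  (1,1) <- {7, 15}
Distinct abstract states = 4

4


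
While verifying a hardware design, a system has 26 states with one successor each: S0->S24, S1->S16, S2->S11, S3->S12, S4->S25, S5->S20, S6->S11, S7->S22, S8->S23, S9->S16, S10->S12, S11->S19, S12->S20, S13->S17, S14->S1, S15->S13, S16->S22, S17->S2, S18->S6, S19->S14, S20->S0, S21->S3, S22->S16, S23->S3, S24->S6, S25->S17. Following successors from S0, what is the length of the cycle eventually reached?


Trace from S0 until a state repeats:
  S0 -> S24 -> S6 -> S11 -> S19 -> S14 -> S1 -> S16 -> S22 -> S16
S16 first seen at step 7, revisited at step 9.
Cycle length = 9 - 7 = 2

2


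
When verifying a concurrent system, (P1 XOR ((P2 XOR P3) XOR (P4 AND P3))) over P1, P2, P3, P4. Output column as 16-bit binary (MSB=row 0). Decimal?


Formula: (P1 XOR ((P2 XOR P3) XOR (P4 AND P3))) over P1, P2, P3, P4 (16 rows)
Evaluate each row (bits = P1,P2,P3,P4, MSB first):
  row 0 [0000]: (0 XOR ((0 XOR 0) XOR (0 AND 0))) -> 0
  row 1 [0001]: (0 XOR ((0 XOR 0) XOR (1 AND 0))) -> 0
  row 2 [0010]: (0 XOR ((0 XOR 1) XOR (0 AND 1))) -> 1
  row 3 [0011]: (0 XOR ((0 XOR 1) XOR (1 AND 1))) -> 0
  row 4 [0100]: (0 XOR ((1 XOR 0) XOR (0 AND 0))) -> 1
  row 5 [0101]: (0 XOR ((1 XOR 0) XOR (1 AND 0))) -> 1
  row 6 [0110]: (0 XOR ((1 XOR 1) XOR (0 AND 1))) -> 0
  row 7 [0111]: (0 XOR ((1 XOR 1) XOR (1 AND 1))) -> 1
  row 8 [1000]: (1 XOR ((0 XOR 0) XOR (0 AND 0))) -> 1
  row 9 [1001]: (1 XOR ((0 XOR 0) XOR (1 AND 0))) -> 1
  row 10 [1010]: (1 XOR ((0 XOR 1) XOR (0 AND 1))) -> 0
  row 11 [1011]: (1 XOR ((0 XOR 1) XOR (1 AND 1))) -> 1
  row 12 [1100]: (1 XOR ((1 XOR 0) XOR (0 AND 0))) -> 0
  row 13 [1101]: (1 XOR ((1 XOR 0) XOR (1 AND 0))) -> 0
  row 14 [1110]: (1 XOR ((1 XOR 1) XOR (0 AND 1))) -> 1
  row 15 [1111]: (1 XOR ((1 XOR 1) XOR (1 AND 1))) -> 0
Full result column, 4 rows per line (P1,P2 fixed per line; P3,P4 runs 00..11 left to right):
  rows 0-3 [P1,P2=00]: 0010  = hex 2
  rows 4-7 [P1,P2=01]: 1101  = hex D
  rows 8-11 [P1,P2=10]: 1101  = hex D
  rows 12-15 [P1,P2=11]: 0010  = hex 2
Output column (row 0 .. row 15) = 0010110111010010
Output column grouped in 4s = 0010 1101 1101 0010 = 0x2DD2
Convert to decimal digit by digit (value = value*16 + digit):
  2 -> 2
  2*16 + 13 (D) = 45
  45*16 + 13 (D) = 733
  733*16 + 2 = 11730
Decimal = 11730

11730


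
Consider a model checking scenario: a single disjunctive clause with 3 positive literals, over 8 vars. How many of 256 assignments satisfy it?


Step 1: Total=2^8=256
Step 2: Unsat when all 3 false: 2^5=32
Step 3: Sat=256-32=224

224


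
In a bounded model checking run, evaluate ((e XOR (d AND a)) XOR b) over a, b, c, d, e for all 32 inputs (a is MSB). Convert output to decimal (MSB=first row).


Formula: ((e XOR (d AND a)) XOR b) over a, b, c, d, e (32 rows)
Evaluate each row (bits = a,b,c,d,e, MSB first):
  row 0 [00000]: ((0 XOR (0 AND 0)) XOR 0) -> 0
  row 1 [00001]: ((1 XOR (0 AND 0)) XOR 0) -> 1
  row 2 [00010]: ((0 XOR (1 AND 0)) XOR 0) -> 0
  row 3 [00011]: ((1 XOR (1 AND 0)) XOR 0) -> 1
  row 4 [00100]: ((0 XOR (0 AND 0)) XOR 0) -> 0
  row 5 [00101]: ((1 XOR (0 AND 0)) XOR 0) -> 1
  row 6 [00110]: ((0 XOR (1 AND 0)) XOR 0) -> 0
  row 7 [00111]: ((1 XOR (1 AND 0)) XOR 0) -> 1
  row 8 [01000]: ((0 XOR (0 AND 0)) XOR 1) -> 1
  row 9 [01001]: ((1 XOR (0 AND 0)) XOR 1) -> 0
  row 10 [01010]: ((0 XOR (1 AND 0)) XOR 1) -> 1
  row 11 [01011]: ((1 XOR (1 AND 0)) XOR 1) -> 0
  row 12 [01100]: ((0 XOR (0 AND 0)) XOR 1) -> 1
  row 13 [01101]: ((1 XOR (0 AND 0)) XOR 1) -> 0
  row 14 [01110]: ((0 XOR (1 AND 0)) XOR 1) -> 1
  row 15 [01111]: ((1 XOR (1 AND 0)) XOR 1) -> 0
  row 16 [10000]: ((0 XOR (0 AND 1)) XOR 0) -> 0
  row 17 [10001]: ((1 XOR (0 AND 1)) XOR 0) -> 1
  row 18 [10010]: ((0 XOR (1 AND 1)) XOR 0) -> 1
  row 19 [10011]: ((1 XOR (1 AND 1)) XOR 0) -> 0
  row 20 [10100]: ((0 XOR (0 AND 1)) XOR 0) -> 0
  row 21 [10101]: ((1 XOR (0 AND 1)) XOR 0) -> 1
  row 22 [10110]: ((0 XOR (1 AND 1)) XOR 0) -> 1
  row 23 [10111]: ((1 XOR (1 AND 1)) XOR 0) -> 0
  row 24 [11000]: ((0 XOR (0 AND 1)) XOR 1) -> 1
  row 25 [11001]: ((1 XOR (0 AND 1)) XOR 1) -> 0
  row 26 [11010]: ((0 XOR (1 AND 1)) XOR 1) -> 0
  row 27 [11011]: ((1 XOR (1 AND 1)) XOR 1) -> 1
  row 28 [11100]: ((0 XOR (0 AND 1)) XOR 1) -> 1
  row 29 [11101]: ((1 XOR (0 AND 1)) XOR 1) -> 0
  row 30 [11110]: ((0 XOR (1 AND 1)) XOR 1) -> 0
  row 31 [11111]: ((1 XOR (1 AND 1)) XOR 1) -> 1
Full result column, 4 rows per line (a,b,c fixed per line; d,e runs 00..11 left to right):
  rows 0-3 [a,b,c=000]: 0101  = hex 5
  rows 4-7 [a,b,c=001]: 0101  = hex 5
  rows 8-11 [a,b,c=010]: 1010  = hex A
  rows 12-15 [a,b,c=011]: 1010  = hex A
  rows 16-19 [a,b,c=100]: 0110  = hex 6
  rows 20-23 [a,b,c=101]: 0110  = hex 6
  rows 24-27 [a,b,c=110]: 1001  = hex 9
  rows 28-31 [a,b,c=111]: 1001  = hex 9
Output column (row 0 .. row 31) = 01010101101010100110011010011001
Output column grouped in 4s = 0101 0101 1010 1010 0110 0110 1001 1001 = 0x55AA6699
Convert to decimal digit by digit (value = value*16 + digit):
  5 -> 5
  5*16 + 5 = 85
  85*16 + 10 (A) = 1370
  1370*16 + 10 (A) = 21930
  21930*16 + 6 = 350886
  350886*16 + 6 = 5614182
  5614182*16 + 9 = 89826921
  89826921*16 + 9 = 1437230745
Decimal = 1437230745

1437230745


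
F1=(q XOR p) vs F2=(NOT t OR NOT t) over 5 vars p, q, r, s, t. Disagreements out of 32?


F1 = (q XOR p)
F2 = (NOT t OR NOT t)
Evaluate both on each of 32 rows (bits = p,q,r,s,t):
  row 0 [00000]: F1=0 F2=1 (differ) -> 1
  row 1 [00001]: F1=0 F2=0 -> 0
  row 2 [00010]: F1=0 F2=1 (differ) -> 1
  row 3 [00011]: F1=0 F2=0 -> 0
  row 4 [00100]: F1=0 F2=1 (differ) -> 1
  row 5 [00101]: F1=0 F2=0 -> 0
  row 6 [00110]: F1=0 F2=1 (differ) -> 1
  row 7 [00111]: F1=0 F2=0 -> 0
  row 8 [01000]: F1=1 F2=1 -> 0
  row 9 [01001]: F1=1 F2=0 (differ) -> 1
  row 10 [01010]: F1=1 F2=1 -> 0
  row 11 [01011]: F1=1 F2=0 (differ) -> 1
  row 12 [01100]: F1=1 F2=1 -> 0
  row 13 [01101]: F1=1 F2=0 (differ) -> 1
  row 14 [01110]: F1=1 F2=1 -> 0
  row 15 [01111]: F1=1 F2=0 (differ) -> 1
  row 16 [10000]: F1=1 F2=1 -> 0
  row 17 [10001]: F1=1 F2=0 (differ) -> 1
  row 18 [10010]: F1=1 F2=1 -> 0
  row 19 [10011]: F1=1 F2=0 (differ) -> 1
  row 20 [10100]: F1=1 F2=1 -> 0
  row 21 [10101]: F1=1 F2=0 (differ) -> 1
  row 22 [10110]: F1=1 F2=1 -> 0
  row 23 [10111]: F1=1 F2=0 (differ) -> 1
  row 24 [11000]: F1=0 F2=1 (differ) -> 1
  row 25 [11001]: F1=0 F2=0 -> 0
  row 26 [11010]: F1=0 F2=1 (differ) -> 1
  row 27 [11011]: F1=0 F2=0 -> 0
  row 28 [11100]: F1=0 F2=1 (differ) -> 1
  row 29 [11101]: F1=0 F2=0 -> 0
  row 30 [11110]: F1=0 F2=1 (differ) -> 1
  row 31 [11111]: F1=0 F2=0 -> 0
Full result column, 8 rows per line (p,q fixed per line; r,s,t runs 000..111 left to right):
  rows 0-7 [p,q=00]: 10101010  (ones: 4)
  rows 8-15 [p,q=01]: 01010101  (ones: 4)
  rows 16-23 [p,q=10]: 01010101  (ones: 4)
  rows 24-31 [p,q=11]: 10101010  (ones: 4)
Disagreements = 4+4+4+4 = 16

16
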